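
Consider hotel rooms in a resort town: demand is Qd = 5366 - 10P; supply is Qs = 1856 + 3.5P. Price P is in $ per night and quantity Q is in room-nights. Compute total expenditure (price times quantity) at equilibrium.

At equilibrium Qd = Qs, so 5366 - 10P = 1856 + 3.5P; collecting terms, 3510 = 13.5P and P* = 260.
Then Q* = 5366 - 10(260) = 2766.
Total expenditure = P* × Q* = 260 × 2766 = 719160.

Total expenditure = 719160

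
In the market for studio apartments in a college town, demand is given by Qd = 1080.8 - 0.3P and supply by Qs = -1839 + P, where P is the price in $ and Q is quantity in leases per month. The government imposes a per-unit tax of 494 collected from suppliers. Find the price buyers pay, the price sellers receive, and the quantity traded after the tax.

With a tax of 494 on suppliers, they supply based on the net price P_s = P_b - 494, so Qs = -2333 + P_b.
Set Qd = Qs: 1080.8 - 0.3P_b = -2333 + P_b, so 3413.8 = 1.3P_b and P_b = 2626.
So P_s = 2132 and the quantity traded is Q = 1080.8 - 0.3(2626) = 293.

P_b = 2626, P_s = 2132, Q = 293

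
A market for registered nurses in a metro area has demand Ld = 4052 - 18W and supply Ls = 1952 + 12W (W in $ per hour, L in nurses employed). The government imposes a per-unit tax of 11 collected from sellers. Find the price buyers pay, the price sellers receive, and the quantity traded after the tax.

The tax drives a wedge W_b - W_s = 11. Substituting W_s = W_b - 11 into supply: Ls = 1820 + 12W_b.
Market clearing requires 4052 - 18W_b = 1820 + 12W_b; hence 2232 = 30W_b and W_b = 74.4.
Then W_s = 74.4 - 11 = 63.4 and L = 4052 - 18(74.4) = 2712.8.

W_b = 74.4, W_s = 63.4, L = 2712.8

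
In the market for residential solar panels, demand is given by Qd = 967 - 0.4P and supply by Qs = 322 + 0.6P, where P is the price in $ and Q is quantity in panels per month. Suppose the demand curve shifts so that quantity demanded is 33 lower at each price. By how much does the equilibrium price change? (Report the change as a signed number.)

Equating demand and supply, 967 - 0.4P = 322 + 0.6P gives P = 645, so P* = 645.
Plugging P* into demand: Q* = 967 - 0.4(645) = 709.
After the shift, demand is Qd = 934 - 0.4P.
New equilibrium: 612 = P, so P = 612 and Q = 689.2.
ΔP = 612 - 645 = -33.

ΔP = -33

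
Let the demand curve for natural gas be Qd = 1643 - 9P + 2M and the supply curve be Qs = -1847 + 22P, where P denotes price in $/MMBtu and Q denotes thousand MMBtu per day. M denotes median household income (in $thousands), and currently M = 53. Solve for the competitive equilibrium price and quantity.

With M = 53, demand is Qd = 1749 - 9P.
The market clears where 1749 - 9P = -1847 + 22P. Rearranging, 31P = 3596, hence P* = 116.
Plugging P* into demand: Q* = 1749 - 9(116) = 705.

P* = 116, Q* = 705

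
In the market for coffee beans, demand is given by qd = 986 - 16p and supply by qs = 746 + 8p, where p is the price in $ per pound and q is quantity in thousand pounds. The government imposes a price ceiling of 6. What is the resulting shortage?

Evaluating both curves at the ceiling price 6 gives qd = 890, qs = 794.
Shortage = qd - qs = 890 - 794 = 96.

Shortage = 96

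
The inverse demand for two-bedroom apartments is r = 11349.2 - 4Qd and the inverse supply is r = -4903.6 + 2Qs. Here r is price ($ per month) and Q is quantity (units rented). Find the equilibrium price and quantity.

r* = 514, Q* = 2708.8

Solving each curve for Q: Qd = 2837.3 - 0.25r and Qs = 2451.8 + 0.5r.
Set Qd = Qs: 2837.3 - 0.25r = 2451.8 + 0.5r, so 385.5 = 0.75r and r* = 514.
Then Q* = 2837.3 - 0.25(514) = 2708.8.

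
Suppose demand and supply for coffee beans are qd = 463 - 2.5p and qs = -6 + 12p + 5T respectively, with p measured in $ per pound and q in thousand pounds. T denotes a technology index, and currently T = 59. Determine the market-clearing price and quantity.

With T = 59, supply is qs = 289 + 12p.
At equilibrium qd = qs, so 463 - 2.5p = 289 + 12p; collecting terms, 174 = 14.5p and p* = 12.
Then q* = 463 - 2.5(12) = 433.

p* = 12, q* = 433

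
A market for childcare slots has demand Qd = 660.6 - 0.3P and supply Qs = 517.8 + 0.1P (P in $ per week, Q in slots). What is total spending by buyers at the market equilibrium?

At equilibrium Qd = Qs, so 660.6 - 0.3P = 517.8 + 0.1P; collecting terms, 142.8 = 0.4P and P* = 357.
From the demand curve, Q* = 660.6 - 0.3(357) = 553.5.
Total spending by buyers = P* × Q* = 357 × 553.5 = 197599.5.

Total spending by buyers = 197599.5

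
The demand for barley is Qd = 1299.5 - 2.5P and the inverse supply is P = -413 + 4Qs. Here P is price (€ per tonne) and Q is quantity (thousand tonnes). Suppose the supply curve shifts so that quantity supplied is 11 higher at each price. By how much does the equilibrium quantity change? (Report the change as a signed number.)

Inverting to quantity form: Qs = 103.25 + 0.25P.
Set Qd = Qs: 1299.5 - 2.5P = 103.25 + 0.25P, so 1196.25 = 2.75P and P* = 435.
Substitute back: Q* = 1299.5 - 2.5(435) = 212.
After the shift, supply is Qs = 114.25 + 0.25P.
The new intersection has 1185.25 = 2.75P, i.e. P = 431, Q = 222.
ΔQ = 222 - 212 = 10.

ΔQ = 10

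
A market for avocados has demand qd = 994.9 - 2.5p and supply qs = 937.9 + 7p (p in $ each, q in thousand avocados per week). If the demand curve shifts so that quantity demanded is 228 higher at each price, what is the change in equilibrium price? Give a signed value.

Δp = 24

Equating demand and supply, 994.9 - 2.5p = 937.9 + 7p gives 9.5p = 57, so p* = 6.
From the demand curve, q* = 994.9 - 2.5(6) = 979.9.
After the shift, demand is qd = 1222.9 - 2.5p.
New equilibrium: 285 = 9.5p, so p = 30 and q = 1147.9.
Δp = 30 - 6 = 24.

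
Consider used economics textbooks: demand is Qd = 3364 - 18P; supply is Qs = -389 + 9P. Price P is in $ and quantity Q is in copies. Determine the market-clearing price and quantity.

P* = 139, Q* = 862

At equilibrium Qd = Qs, so 3364 - 18P = -389 + 9P; collecting terms, 3753 = 27P and P* = 139.
Plugging P* into demand: Q* = 3364 - 18(139) = 862.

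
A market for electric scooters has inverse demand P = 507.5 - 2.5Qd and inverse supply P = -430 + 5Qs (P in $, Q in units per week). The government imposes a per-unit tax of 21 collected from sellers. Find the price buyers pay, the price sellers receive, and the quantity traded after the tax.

In direct form, Qd = 203 - 0.4P and Qs = 86 + 0.2P.
The tax drives a wedge P_b - P_s = 21. Substituting P_s = P_b - 21 into supply: Qs = 81.8 + 0.2P_b.
Equate demand and the shifted supply: 203 - 0.4P_b = 81.8 + 0.2P_b, giving 0.6P_b = 121.2, so P_b = 202.
Then P_s = 202 - 21 = 181 and Q = 203 - 0.4(202) = 122.2.

P_b = 202, P_s = 181, Q = 122.2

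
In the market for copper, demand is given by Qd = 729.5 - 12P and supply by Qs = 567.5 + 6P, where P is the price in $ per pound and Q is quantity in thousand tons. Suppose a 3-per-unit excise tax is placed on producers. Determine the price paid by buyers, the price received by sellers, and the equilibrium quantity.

Producers keep P_s = P_b - 3 per unit, so supply in terms of the buyer price is Qs = 549.5 + 6P_b.
Set Qd = Qs: 729.5 - 12P_b = 549.5 + 6P_b, so 180 = 18P_b and P_b = 10.
So P_s = 7 and the quantity traded is Q = 729.5 - 12(10) = 609.5.

P_b = 10, P_s = 7, Q = 609.5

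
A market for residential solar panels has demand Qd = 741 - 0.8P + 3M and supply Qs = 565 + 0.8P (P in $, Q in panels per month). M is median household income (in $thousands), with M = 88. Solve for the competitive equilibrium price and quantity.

With M = 88, demand is Qd = 1005 - 0.8P.
Set Qd = Qs: 1005 - 0.8P = 565 + 0.8P, so 440 = 1.6P and P* = 275.
Plugging P* into demand: Q* = 1005 - 0.8(275) = 785.

P* = 275, Q* = 785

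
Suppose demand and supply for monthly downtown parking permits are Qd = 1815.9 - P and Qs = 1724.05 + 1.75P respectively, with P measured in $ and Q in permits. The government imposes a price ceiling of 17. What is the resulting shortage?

Evaluating both curves at the ceiling price 17 gives Qd = 1798.9, Qs = 1753.8.
Shortage = Qd - Qs = 1798.9 - 1753.8 = 45.1.

Shortage = 45.1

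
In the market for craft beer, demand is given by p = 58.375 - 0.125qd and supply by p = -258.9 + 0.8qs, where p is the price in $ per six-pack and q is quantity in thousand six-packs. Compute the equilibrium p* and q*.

p* = 15.5, q* = 343

Rewriting in direct form: qd = 467 - 8p and qs = 323.625 + 1.25p.
Set qd = qs: 467 - 8p = 323.625 + 1.25p, so 143.375 = 9.25p and p* = 15.5.
Then q* = 467 - 8(15.5) = 343.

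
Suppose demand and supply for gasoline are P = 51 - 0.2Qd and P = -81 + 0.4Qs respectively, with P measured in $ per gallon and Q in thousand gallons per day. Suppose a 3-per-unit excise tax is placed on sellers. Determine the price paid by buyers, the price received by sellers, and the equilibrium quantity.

P_b = 8, P_s = 5, Q = 215

Inverting to quantity form: Qd = 255 - 5P and Qs = 202.5 + 2.5P.
Sellers keep P_s = P_b - 3 per unit, so supply in terms of the buyer price is Qs = 195 + 2.5P_b.
Market clearing requires 255 - 5P_b = 195 + 2.5P_b; hence 60 = 7.5P_b and P_b = 8.
So P_s = 5 and the quantity traded is Q = 255 - 5(8) = 215.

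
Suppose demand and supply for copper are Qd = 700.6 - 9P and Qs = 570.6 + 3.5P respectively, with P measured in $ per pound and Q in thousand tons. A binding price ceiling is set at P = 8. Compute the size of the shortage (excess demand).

At P = 8: Qd = 628.6 and Qs = 598.6.
Shortage = Qd - Qs = 628.6 - 598.6 = 30.

Shortage = 30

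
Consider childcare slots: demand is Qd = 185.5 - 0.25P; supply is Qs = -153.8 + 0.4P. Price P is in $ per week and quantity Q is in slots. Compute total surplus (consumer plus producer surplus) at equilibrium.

Total surplus = 9831.25

Set Qd = Qs: 185.5 - 0.25P = -153.8 + 0.4P, so 339.3 = 0.65P and P* = 522.
Substitute back: Q* = 185.5 - 0.25(522) = 55.
Demand choke price = 742; supply choke price = 384.5. CS = ½(742 - 522)(55) = 6050; PS = ½(522 - 384.5)(55) = 3781.25. Total surplus = 9831.25.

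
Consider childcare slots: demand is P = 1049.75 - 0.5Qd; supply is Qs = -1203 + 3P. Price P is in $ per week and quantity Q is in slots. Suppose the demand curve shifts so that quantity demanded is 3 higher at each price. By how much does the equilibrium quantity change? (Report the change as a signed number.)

ΔQ = 1.8

Inverting to quantity form: Qd = 2099.5 - 2P.
The market clears where 2099.5 - 2P = -1203 + 3P. Rearranging, 5P = 3302.5, hence P* = 660.5.
Then Q* = 2099.5 - 2(660.5) = 778.5.
After the shift, demand is Qd = 2102.5 - 2P.
New equilibrium: 3305.5 = 5P, so P = 661.1 and Q = 780.3.
ΔQ = 780.3 - 778.5 = 1.8.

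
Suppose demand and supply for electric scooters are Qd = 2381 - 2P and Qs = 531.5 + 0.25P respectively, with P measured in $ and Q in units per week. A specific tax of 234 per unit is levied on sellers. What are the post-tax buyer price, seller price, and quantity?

P_b = 848, P_s = 614, Q = 685

Sellers keep P_s = P_b - 234 per unit, so supply in terms of the buyer price is Qs = 473 + 0.25P_b.
Equate demand and the shifted supply: 2381 - 2P_b = 473 + 0.25P_b, giving 2.25P_b = 1908, so P_b = 848.
Then P_s = 848 - 234 = 614 and Q = 2381 - 2(848) = 685.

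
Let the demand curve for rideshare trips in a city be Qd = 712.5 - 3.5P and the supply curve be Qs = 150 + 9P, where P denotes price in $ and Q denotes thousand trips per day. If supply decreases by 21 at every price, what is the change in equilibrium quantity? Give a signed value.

ΔQ = -5.88

The market clears where 712.5 - 3.5P = 150 + 9P. Rearranging, 12.5P = 562.5, hence P* = 45.
Then Q* = 712.5 - 3.5(45) = 555.
After the shift, supply is Qs = 129 + 9P.
New equilibrium: 583.5 = 12.5P, so P = 46.68 and Q = 549.12.
ΔQ = 549.12 - 555 = -5.88.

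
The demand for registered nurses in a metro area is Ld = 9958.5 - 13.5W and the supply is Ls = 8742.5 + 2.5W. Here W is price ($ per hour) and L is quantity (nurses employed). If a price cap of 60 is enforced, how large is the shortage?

With W fixed at 60, quantity demanded is 9148.5 and quantity supplied is 8892.5.
Shortage = Ld - Ls = 9148.5 - 8892.5 = 256.

Shortage = 256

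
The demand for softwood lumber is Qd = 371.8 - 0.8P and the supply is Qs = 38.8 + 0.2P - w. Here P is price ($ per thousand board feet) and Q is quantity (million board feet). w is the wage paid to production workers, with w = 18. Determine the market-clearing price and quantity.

With w = 18, supply is Qs = 20.8 + 0.2P.
At equilibrium Qd = Qs, so 371.8 - 0.8P = 20.8 + 0.2P; collecting terms, 351 = P and P* = 351.
Then Q* = 371.8 - 0.8(351) = 91.

P* = 351, Q* = 91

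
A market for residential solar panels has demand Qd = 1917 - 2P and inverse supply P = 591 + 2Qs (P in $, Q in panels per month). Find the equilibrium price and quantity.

P* = 885, Q* = 147

Rewriting in direct form: Qs = -295.5 + 0.5P.
Equating demand and supply, 1917 - 2P = -295.5 + 0.5P gives 2.5P = 2212.5, so P* = 885.
Substitute back: Q* = 1917 - 2(885) = 147.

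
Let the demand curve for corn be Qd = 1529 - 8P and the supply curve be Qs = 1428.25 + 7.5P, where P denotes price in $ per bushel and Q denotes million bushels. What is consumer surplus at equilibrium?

Consumer surplus = 136345.5625

The market clears where 1529 - 8P = 1428.25 + 7.5P. Rearranging, 15.5P = 100.75, hence P* = 6.5.
Then Q* = 1529 - 8(6.5) = 1477.
Demand choke price (Qd = 0): P = 1529/8 = 191.125. Consumer surplus = ½ × (191.125 - 6.5) × 1477 = 136345.5625.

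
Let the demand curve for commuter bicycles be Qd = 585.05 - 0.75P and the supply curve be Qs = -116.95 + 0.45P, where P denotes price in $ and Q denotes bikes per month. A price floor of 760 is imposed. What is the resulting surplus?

Surplus = 210

With P fixed at 760, quantity demanded is 15.05 and quantity supplied is 225.05.
Surplus = Qs - Qd = 225.05 - 15.05 = 210.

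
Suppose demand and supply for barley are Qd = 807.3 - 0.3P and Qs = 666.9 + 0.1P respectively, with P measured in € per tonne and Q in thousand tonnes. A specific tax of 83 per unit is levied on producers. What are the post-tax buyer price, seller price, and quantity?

With a tax of 83 on producers, they supply based on the net price P_s = P_b - 83, so Qs = 658.6 + 0.1P_b.
Set Qd = Qs: 807.3 - 0.3P_b = 658.6 + 0.1P_b, so 148.7 = 0.4P_b and P_b = 371.75.
Then P_s = 371.75 - 83 = 288.75 and Q = 807.3 - 0.3(371.75) = 695.775.

P_b = 371.75, P_s = 288.75, Q = 695.775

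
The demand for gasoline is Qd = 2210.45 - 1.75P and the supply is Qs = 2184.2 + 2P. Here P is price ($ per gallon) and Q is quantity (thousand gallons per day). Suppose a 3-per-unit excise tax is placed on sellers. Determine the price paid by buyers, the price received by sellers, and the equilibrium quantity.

P_b = 8.6, P_s = 5.6, Q = 2195.4

With a tax of 3 on sellers, they supply based on the net price P_s = P_b - 3, so Qs = 2178.2 + 2P_b.
Market clearing requires 2210.45 - 1.75P_b = 2178.2 + 2P_b; hence 32.25 = 3.75P_b and P_b = 8.6.
Then P_s = 8.6 - 3 = 5.6 and Q = 2210.45 - 1.75(8.6) = 2195.4.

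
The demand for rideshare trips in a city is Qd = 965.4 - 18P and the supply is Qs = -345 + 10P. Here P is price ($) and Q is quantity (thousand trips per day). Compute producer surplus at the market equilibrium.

Producer surplus = 756.45

The market clears where 965.4 - 18P = -345 + 10P. Rearranging, 28P = 1310.4, hence P* = 46.8.
From the demand curve, Q* = 965.4 - 18(46.8) = 123.
Supply choke price (Qs = 0): P = 34.5. Producer surplus = ½ × (46.8 - 34.5) × 123 = 756.45.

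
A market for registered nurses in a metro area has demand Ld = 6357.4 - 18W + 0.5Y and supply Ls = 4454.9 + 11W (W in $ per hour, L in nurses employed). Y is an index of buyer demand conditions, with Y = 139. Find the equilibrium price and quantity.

With Y = 139, demand is Ld = 6426.9 - 18W.
Equating demand and supply, 6426.9 - 18W = 4454.9 + 11W gives 29W = 1972, so W* = 68.
Then L* = 6426.9 - 18(68) = 5202.9.

W* = 68, L* = 5202.9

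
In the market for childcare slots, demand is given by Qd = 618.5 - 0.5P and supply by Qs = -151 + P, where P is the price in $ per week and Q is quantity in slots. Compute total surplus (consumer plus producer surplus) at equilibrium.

The market clears where 618.5 - 0.5P = -151 + P. Rearranging, 1.5P = 769.5, hence P* = 513.
Plugging P* into demand: Q* = 618.5 - 0.5(513) = 362.
Demand choke price = 1237; supply choke price = 151. CS = ½(1237 - 513)(362) = 131044; PS = ½(513 - 151)(362) = 65522. Total surplus = 196566.

Total surplus = 196566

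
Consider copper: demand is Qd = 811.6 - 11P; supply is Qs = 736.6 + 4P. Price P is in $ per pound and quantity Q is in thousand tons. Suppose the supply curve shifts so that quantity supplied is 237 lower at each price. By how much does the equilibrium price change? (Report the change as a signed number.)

ΔP = 15.8

Set Qd = Qs: 811.6 - 11P = 736.6 + 4P, so 75 = 15P and P* = 5.
From the demand curve, Q* = 811.6 - 11(5) = 756.6.
After the shift, supply is Qs = 499.6 + 4P.
New equilibrium: 312 = 15P, so P = 20.8 and Q = 582.8.
ΔP = 20.8 - 5 = 15.8.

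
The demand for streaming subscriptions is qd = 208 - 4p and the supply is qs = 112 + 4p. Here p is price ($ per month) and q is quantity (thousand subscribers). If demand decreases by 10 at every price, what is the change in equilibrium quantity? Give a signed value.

The market clears where 208 - 4p = 112 + 4p. Rearranging, 8p = 96, hence p* = 12.
Plugging p* into demand: q* = 208 - 4(12) = 160.
After the shift, demand is qd = 198 - 4p.
Re-solving, 8p = 86 gives p = 10.75 and q = 155.
Δq = 155 - 160 = -5.

Δq = -5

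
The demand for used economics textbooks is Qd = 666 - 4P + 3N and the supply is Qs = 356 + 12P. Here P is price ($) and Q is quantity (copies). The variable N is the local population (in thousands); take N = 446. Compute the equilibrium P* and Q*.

With N = 446, demand is Qd = 2004 - 4P.
The market clears where 2004 - 4P = 356 + 12P. Rearranging, 16P = 1648, hence P* = 103.
Substitute back: Q* = 2004 - 4(103) = 1592.

P* = 103, Q* = 1592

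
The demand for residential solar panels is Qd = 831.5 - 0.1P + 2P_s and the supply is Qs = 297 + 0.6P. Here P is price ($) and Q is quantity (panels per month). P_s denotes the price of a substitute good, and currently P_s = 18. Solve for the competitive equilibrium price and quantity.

With P_s = 18, demand is Qd = 867.5 - 0.1P.
Equating demand and supply, 867.5 - 0.1P = 297 + 0.6P gives 0.7P = 570.5, so P* = 815.
Then Q* = 867.5 - 0.1(815) = 786.

P* = 815, Q* = 786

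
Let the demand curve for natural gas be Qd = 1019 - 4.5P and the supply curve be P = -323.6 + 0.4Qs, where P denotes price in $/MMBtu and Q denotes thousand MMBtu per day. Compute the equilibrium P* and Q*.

Solving each curve for Q: Qs = 809 + 2.5P.
Equating demand and supply, 1019 - 4.5P = 809 + 2.5P gives 7P = 210, so P* = 30.
From the demand curve, Q* = 1019 - 4.5(30) = 884.

P* = 30, Q* = 884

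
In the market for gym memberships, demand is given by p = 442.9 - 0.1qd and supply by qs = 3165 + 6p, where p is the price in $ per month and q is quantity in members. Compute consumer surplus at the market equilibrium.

Consumer surplus = 662116.05

Inverting to quantity form: qd = 4429 - 10p.
At equilibrium qd = qs, so 4429 - 10p = 3165 + 6p; collecting terms, 1264 = 16p and p* = 79.
From the demand curve, q* = 4429 - 10(79) = 3639.
Demand choke price (qd = 0): p = 4429/10 = 442.9. Consumer surplus = ½ × (442.9 - 79) × 3639 = 662116.05.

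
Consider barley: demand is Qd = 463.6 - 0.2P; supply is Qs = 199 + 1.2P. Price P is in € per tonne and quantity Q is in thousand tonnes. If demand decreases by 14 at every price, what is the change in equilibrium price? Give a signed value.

At equilibrium Qd = Qs, so 463.6 - 0.2P = 199 + 1.2P; collecting terms, 264.6 = 1.4P and P* = 189.
From the demand curve, Q* = 463.6 - 0.2(189) = 425.8.
After the shift, demand is Qd = 449.6 - 0.2P.
The new intersection has 250.6 = 1.4P, i.e. P = 179, Q = 413.8.
ΔP = 179 - 189 = -10.

ΔP = -10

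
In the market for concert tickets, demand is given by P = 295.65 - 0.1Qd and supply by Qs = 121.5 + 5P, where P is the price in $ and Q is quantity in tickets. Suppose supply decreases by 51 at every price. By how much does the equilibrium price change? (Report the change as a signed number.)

In direct form, Qd = 2956.5 - 10P.
Equating demand and supply, 2956.5 - 10P = 121.5 + 5P gives 15P = 2835, so P* = 189.
Plugging P* into demand: Q* = 2956.5 - 10(189) = 1066.5.
After the shift, supply is Qs = 70.5 + 5P.
The new intersection has 2886 = 15P, i.e. P = 192.4, Q = 1032.5.
ΔP = 192.4 - 189 = 3.4.

ΔP = 3.4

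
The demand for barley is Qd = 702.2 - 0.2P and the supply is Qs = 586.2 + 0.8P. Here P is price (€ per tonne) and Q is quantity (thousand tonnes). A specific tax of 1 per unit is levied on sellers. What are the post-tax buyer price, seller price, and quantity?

P_b = 116.8, P_s = 115.8, Q = 678.84

Sellers keep P_s = P_b - 1 per unit, so supply in terms of the buyer price is Qs = 585.4 + 0.8P_b.
Set Qd = Qs: 702.2 - 0.2P_b = 585.4 + 0.8P_b, so 116.8 = P_b and P_b = 116.8.
So P_s = 115.8 and the quantity traded is Q = 702.2 - 0.2(116.8) = 678.84.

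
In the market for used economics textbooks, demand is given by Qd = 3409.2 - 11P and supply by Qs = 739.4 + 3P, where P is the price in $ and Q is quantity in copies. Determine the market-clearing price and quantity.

P* = 190.7, Q* = 1311.5

Set Qd = Qs: 3409.2 - 11P = 739.4 + 3P, so 2669.8 = 14P and P* = 190.7.
Plugging P* into demand: Q* = 3409.2 - 11(190.7) = 1311.5.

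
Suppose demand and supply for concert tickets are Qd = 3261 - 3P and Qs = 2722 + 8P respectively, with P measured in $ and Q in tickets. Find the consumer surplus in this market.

Consumer surplus = 1616166

Set Qd = Qs: 3261 - 3P = 2722 + 8P, so 539 = 11P and P* = 49.
From the demand curve, Q* = 3261 - 3(49) = 3114.
Demand choke price (Qd = 0): P = 3261/3 = 1087. Consumer surplus = ½ × (1087 - 49) × 3114 = 1616166.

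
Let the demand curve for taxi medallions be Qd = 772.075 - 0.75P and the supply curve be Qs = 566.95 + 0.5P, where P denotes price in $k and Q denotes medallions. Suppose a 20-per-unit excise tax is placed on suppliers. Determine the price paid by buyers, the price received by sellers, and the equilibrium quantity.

Suppliers keep P_s = P_b - 20 per unit, so supply in terms of the buyer price is Qs = 556.95 + 0.5P_b.
Market clearing requires 772.075 - 0.75P_b = 556.95 + 0.5P_b; hence 215.125 = 1.25P_b and P_b = 172.1.
Then P_s = 172.1 - 20 = 152.1 and Q = 772.075 - 0.75(172.1) = 643.

P_b = 172.1, P_s = 152.1, Q = 643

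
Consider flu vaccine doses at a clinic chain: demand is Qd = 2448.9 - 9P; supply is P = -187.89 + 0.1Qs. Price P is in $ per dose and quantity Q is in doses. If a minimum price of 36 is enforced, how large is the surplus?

Inverting to quantity form: Qs = 1878.9 + 10P.
At P = 36: Qd = 2124.9 and Qs = 2238.9.
Surplus = Qs - Qd = 2238.9 - 2124.9 = 114.

Surplus = 114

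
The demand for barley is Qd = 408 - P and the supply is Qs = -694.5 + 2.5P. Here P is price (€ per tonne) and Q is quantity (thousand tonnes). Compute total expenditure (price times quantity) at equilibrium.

Total expenditure = 29295

Equating demand and supply, 408 - P = -694.5 + 2.5P gives 3.5P = 1102.5, so P* = 315.
Substitute back: Q* = 408 - 315 = 93.
Total expenditure = P* × Q* = 315 × 93 = 29295.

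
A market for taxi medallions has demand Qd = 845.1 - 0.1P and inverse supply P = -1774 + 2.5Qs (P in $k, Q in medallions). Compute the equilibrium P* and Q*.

Inverting to quantity form: Qs = 709.6 + 0.4P.
Equating demand and supply, 845.1 - 0.1P = 709.6 + 0.4P gives 0.5P = 135.5, so P* = 271.
From the demand curve, Q* = 845.1 - 0.1(271) = 818.

P* = 271, Q* = 818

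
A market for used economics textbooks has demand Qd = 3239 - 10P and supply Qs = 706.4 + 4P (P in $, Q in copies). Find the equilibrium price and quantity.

P* = 180.9, Q* = 1430

Equating demand and supply, 3239 - 10P = 706.4 + 4P gives 14P = 2532.6, so P* = 180.9.
From the demand curve, Q* = 3239 - 10(180.9) = 1430.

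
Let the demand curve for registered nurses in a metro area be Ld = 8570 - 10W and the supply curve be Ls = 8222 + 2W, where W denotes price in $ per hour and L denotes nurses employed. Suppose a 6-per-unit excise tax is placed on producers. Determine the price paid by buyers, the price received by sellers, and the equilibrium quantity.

The tax drives a wedge W_b - W_s = 6. Substituting W_s = W_b - 6 into supply: Ls = 8210 + 2W_b.
Market clearing requires 8570 - 10W_b = 8210 + 2W_b; hence 360 = 12W_b and W_b = 30.
So W_s = 24 and the quantity traded is L = 8570 - 10(30) = 8270.

W_b = 30, W_s = 24, L = 8270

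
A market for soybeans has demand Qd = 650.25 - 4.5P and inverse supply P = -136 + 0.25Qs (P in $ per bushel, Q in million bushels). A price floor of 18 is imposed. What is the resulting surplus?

Surplus = 46.75

Rewriting in direct form: Qs = 544 + 4P.
At P = 18: Qd = 569.25 and Qs = 616.
Surplus = Qs - Qd = 616 - 569.25 = 46.75.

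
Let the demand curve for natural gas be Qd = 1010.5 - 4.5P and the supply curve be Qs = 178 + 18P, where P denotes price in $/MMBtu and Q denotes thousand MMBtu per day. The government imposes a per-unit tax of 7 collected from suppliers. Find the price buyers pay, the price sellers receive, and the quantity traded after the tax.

With a tax of 7 on suppliers, they supply based on the net price P_s = P_b - 7, so Qs = 52 + 18P_b.
Set Qd = Qs: 1010.5 - 4.5P_b = 52 + 18P_b, so 958.5 = 22.5P_b and P_b = 42.6.
Then P_s = 42.6 - 7 = 35.6 and Q = 1010.5 - 4.5(42.6) = 818.8.

P_b = 42.6, P_s = 35.6, Q = 818.8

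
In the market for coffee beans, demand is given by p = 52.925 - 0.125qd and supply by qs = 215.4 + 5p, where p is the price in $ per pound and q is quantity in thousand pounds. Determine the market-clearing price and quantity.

Inverting to quantity form: qd = 423.4 - 8p.
Equating demand and supply, 423.4 - 8p = 215.4 + 5p gives 13p = 208, so p* = 16.
Substitute back: q* = 423.4 - 8(16) = 295.4.

p* = 16, q* = 295.4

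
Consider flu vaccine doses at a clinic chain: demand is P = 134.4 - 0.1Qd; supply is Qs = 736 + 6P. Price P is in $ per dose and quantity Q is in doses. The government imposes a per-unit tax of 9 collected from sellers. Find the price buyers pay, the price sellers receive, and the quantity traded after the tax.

In direct form, Qd = 1344 - 10P.
The tax drives a wedge P_b - P_s = 9. Substituting P_s = P_b - 9 into supply: Qs = 682 + 6P_b.
Market clearing requires 1344 - 10P_b = 682 + 6P_b; hence 662 = 16P_b and P_b = 41.375.
Then P_s = 41.375 - 9 = 32.375 and Q = 1344 - 10(41.375) = 930.25.

P_b = 41.375, P_s = 32.375, Q = 930.25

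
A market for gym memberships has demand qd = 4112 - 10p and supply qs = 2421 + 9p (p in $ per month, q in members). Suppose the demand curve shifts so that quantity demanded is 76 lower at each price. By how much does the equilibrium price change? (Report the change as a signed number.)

At equilibrium qd = qs, so 4112 - 10p = 2421 + 9p; collecting terms, 1691 = 19p and p* = 89.
Plugging p* into demand: q* = 4112 - 10(89) = 3222.
After the shift, demand is qd = 4036 - 10p.
The new intersection has 1615 = 19p, i.e. p = 85, q = 3186.
Δp = 85 - 89 = -4.

Δp = -4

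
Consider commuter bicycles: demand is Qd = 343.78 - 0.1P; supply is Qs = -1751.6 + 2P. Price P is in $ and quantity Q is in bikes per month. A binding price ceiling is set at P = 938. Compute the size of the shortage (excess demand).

Evaluating both curves at the ceiling price 938 gives Qd = 249.98, Qs = 124.4.
Shortage = Qd - Qs = 249.98 - 124.4 = 125.58.

Shortage = 125.58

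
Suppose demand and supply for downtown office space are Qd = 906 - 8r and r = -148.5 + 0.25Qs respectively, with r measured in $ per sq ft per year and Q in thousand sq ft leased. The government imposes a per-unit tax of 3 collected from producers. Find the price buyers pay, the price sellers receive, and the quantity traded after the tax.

r_b = 27, r_s = 24, Q = 690

Rewriting in direct form: Qs = 594 + 4r.
With a tax of 3 on producers, they supply based on the net price r_s = r_b - 3, so Qs = 582 + 4r_b.
Set Qd = Qs: 906 - 8r_b = 582 + 4r_b, so 324 = 12r_b and r_b = 27.
So r_s = 24 and the quantity traded is Q = 906 - 8(27) = 690.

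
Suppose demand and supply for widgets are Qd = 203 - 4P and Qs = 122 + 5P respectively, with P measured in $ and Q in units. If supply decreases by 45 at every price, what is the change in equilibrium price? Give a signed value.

Set Qd = Qs: 203 - 4P = 122 + 5P, so 81 = 9P and P* = 9.
Then Q* = 203 - 4(9) = 167.
After the shift, supply is Qs = 77 + 5P.
Re-solving, 9P = 126 gives P = 14 and Q = 147.
ΔP = 14 - 9 = 5.

ΔP = 5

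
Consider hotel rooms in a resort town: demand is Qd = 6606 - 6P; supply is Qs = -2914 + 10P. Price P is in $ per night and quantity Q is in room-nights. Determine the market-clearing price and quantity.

Equating demand and supply, 6606 - 6P = -2914 + 10P gives 16P = 9520, so P* = 595.
Plugging P* into demand: Q* = 6606 - 6(595) = 3036.

P* = 595, Q* = 3036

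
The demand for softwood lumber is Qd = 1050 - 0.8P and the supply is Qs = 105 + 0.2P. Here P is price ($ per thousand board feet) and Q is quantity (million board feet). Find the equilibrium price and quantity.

P* = 945, Q* = 294

At equilibrium Qd = Qs, so 1050 - 0.8P = 105 + 0.2P; collecting terms, 945 = P and P* = 945.
Substitute back: Q* = 1050 - 0.8(945) = 294.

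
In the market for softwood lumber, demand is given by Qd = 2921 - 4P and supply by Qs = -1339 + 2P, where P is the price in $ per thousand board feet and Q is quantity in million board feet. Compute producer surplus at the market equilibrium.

Producer surplus = 1640.25

Equating demand and supply, 2921 - 4P = -1339 + 2P gives 6P = 4260, so P* = 710.
Plugging P* into demand: Q* = 2921 - 4(710) = 81.
Supply choke price (Qs = 0): P = 669.5. Producer surplus = ½ × (710 - 669.5) × 81 = 1640.25.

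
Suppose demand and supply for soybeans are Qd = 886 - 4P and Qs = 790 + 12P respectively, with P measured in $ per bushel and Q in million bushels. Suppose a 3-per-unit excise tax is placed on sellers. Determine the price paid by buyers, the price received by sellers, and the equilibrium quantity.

P_b = 8.25, P_s = 5.25, Q = 853

The tax drives a wedge P_b - P_s = 3. Substituting P_s = P_b - 3 into supply: Qs = 754 + 12P_b.
Equate demand and the shifted supply: 886 - 4P_b = 754 + 12P_b, giving 16P_b = 132, so P_b = 8.25.
So P_s = 5.25 and the quantity traded is Q = 886 - 4(8.25) = 853.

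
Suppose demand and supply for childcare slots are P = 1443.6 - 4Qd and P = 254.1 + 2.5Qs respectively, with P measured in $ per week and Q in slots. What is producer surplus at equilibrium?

Rewriting in direct form: Qd = 360.9 - 0.25P and Qs = -101.64 + 0.4P.
At equilibrium Qd = Qs, so 360.9 - 0.25P = -101.64 + 0.4P; collecting terms, 462.54 = 0.65P and P* = 711.6.
From the demand curve, Q* = 360.9 - 0.25(711.6) = 183.
Supply choke price (Qs = 0): P = 254.1. Producer surplus = ½ × (711.6 - 254.1) × 183 = 41861.25.

Producer surplus = 41861.25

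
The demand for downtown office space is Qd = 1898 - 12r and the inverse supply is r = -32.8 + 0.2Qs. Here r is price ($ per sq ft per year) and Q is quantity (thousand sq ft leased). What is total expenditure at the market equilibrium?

Total expenditure = 68748

Inverting to quantity form: Qs = 164 + 5r.
Equating demand and supply, 1898 - 12r = 164 + 5r gives 17r = 1734, so r* = 102.
Then Q* = 1898 - 12(102) = 674.
Total expenditure = r* × Q* = 102 × 674 = 68748.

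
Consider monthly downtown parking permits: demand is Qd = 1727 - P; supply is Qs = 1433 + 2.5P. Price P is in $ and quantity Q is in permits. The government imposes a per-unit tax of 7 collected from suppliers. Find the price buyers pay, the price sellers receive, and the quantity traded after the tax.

P_b = 89, P_s = 82, Q = 1638

The tax drives a wedge P_b - P_s = 7. Substituting P_s = P_b - 7 into supply: Qs = 1415.5 + 2.5P_b.
Set Qd = Qs: 1727 - P_b = 1415.5 + 2.5P_b, so 311.5 = 3.5P_b and P_b = 89.
Then P_s = 89 - 7 = 82 and Q = 1727 - 89 = 1638.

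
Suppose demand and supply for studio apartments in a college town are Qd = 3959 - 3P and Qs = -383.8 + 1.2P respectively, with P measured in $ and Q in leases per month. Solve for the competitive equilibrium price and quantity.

P* = 1034, Q* = 857

At equilibrium Qd = Qs, so 3959 - 3P = -383.8 + 1.2P; collecting terms, 4342.8 = 4.2P and P* = 1034.
Plugging P* into demand: Q* = 3959 - 3(1034) = 857.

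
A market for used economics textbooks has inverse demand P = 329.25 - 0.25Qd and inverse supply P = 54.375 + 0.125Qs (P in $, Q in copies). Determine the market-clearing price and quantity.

P* = 146, Q* = 733

Inverting to quantity form: Qd = 1317 - 4P and Qs = -435 + 8P.
Equating demand and supply, 1317 - 4P = -435 + 8P gives 12P = 1752, so P* = 146.
Then Q* = 1317 - 4(146) = 733.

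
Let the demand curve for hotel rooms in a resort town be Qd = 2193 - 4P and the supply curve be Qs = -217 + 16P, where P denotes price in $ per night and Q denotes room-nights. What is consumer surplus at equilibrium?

The market clears where 2193 - 4P = -217 + 16P. Rearranging, 20P = 2410, hence P* = 120.5.
Then Q* = 2193 - 4(120.5) = 1711.
Demand choke price (Qd = 0): P = 2193/4 = 548.25. Consumer surplus = ½ × (548.25 - 120.5) × 1711 = 365940.125.

Consumer surplus = 365940.125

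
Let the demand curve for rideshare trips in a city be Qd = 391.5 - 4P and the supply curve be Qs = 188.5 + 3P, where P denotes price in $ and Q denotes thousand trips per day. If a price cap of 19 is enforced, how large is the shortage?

Shortage = 70

Evaluating both curves at the ceiling price 19 gives Qd = 315.5, Qs = 245.5.
Shortage = Qd - Qs = 315.5 - 245.5 = 70.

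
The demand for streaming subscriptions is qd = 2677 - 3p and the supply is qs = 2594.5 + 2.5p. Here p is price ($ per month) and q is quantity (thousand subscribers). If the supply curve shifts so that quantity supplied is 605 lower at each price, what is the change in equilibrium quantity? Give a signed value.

Δq = -330

At equilibrium qd = qs, so 2677 - 3p = 2594.5 + 2.5p; collecting terms, 82.5 = 5.5p and p* = 15.
Substitute back: q* = 2677 - 3(15) = 2632.
After the shift, supply is qs = 1989.5 + 2.5p.
The new intersection has 687.5 = 5.5p, i.e. p = 125, q = 2302.
Δq = 2302 - 2632 = -330.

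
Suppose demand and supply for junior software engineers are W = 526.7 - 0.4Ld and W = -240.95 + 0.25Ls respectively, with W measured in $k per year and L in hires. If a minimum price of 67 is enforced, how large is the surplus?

Surplus = 82.55

In direct form, Ld = 1316.75 - 2.5W and Ls = 963.8 + 4W.
With W fixed at 67, quantity demanded is 1149.25 and quantity supplied is 1231.8.
Surplus = Ls - Ld = 1231.8 - 1149.25 = 82.55.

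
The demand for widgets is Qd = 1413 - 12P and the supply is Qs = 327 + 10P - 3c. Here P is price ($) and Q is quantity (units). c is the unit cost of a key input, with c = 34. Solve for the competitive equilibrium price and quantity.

P* = 54, Q* = 765

With c = 34, supply is Qs = 225 + 10P.
Equating demand and supply, 1413 - 12P = 225 + 10P gives 22P = 1188, so P* = 54.
Plugging P* into demand: Q* = 1413 - 12(54) = 765.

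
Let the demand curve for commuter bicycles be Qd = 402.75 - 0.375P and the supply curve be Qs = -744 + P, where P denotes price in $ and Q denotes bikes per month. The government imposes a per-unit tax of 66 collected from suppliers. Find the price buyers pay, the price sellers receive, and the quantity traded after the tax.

P_b = 882, P_s = 816, Q = 72

The tax drives a wedge P_b - P_s = 66. Substituting P_s = P_b - 66 into supply: Qs = -810 + P_b.
Equate demand and the shifted supply: 402.75 - 0.375P_b = -810 + P_b, giving 1.375P_b = 1212.75, so P_b = 882.
So P_s = 816 and the quantity traded is Q = 402.75 - 0.375(882) = 72.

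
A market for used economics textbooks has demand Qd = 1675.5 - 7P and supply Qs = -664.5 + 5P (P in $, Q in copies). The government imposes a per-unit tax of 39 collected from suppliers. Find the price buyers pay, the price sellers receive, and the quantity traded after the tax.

With a tax of 39 on suppliers, they supply based on the net price P_s = P_b - 39, so Qs = -859.5 + 5P_b.
Market clearing requires 1675.5 - 7P_b = -859.5 + 5P_b; hence 2535 = 12P_b and P_b = 211.25.
So P_s = 172.25 and the quantity traded is Q = 1675.5 - 7(211.25) = 196.75.

P_b = 211.25, P_s = 172.25, Q = 196.75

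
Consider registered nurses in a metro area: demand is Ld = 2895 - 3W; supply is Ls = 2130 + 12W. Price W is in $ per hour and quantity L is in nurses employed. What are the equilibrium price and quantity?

The market clears where 2895 - 3W = 2130 + 12W. Rearranging, 15W = 765, hence W* = 51.
Plugging W* into demand: L* = 2895 - 3(51) = 2742.

W* = 51, L* = 2742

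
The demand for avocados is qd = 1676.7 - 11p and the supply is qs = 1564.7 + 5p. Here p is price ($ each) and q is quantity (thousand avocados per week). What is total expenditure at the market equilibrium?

Total expenditure = 11197.9

The market clears where 1676.7 - 11p = 1564.7 + 5p. Rearranging, 16p = 112, hence p* = 7.
Plugging p* into demand: q* = 1676.7 - 11(7) = 1599.7.
Total expenditure = p* × q* = 7 × 1599.7 = 11197.9.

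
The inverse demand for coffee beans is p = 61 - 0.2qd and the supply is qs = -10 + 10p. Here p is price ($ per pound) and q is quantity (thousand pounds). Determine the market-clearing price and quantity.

Rewriting in direct form: qd = 305 - 5p.
At equilibrium qd = qs, so 305 - 5p = -10 + 10p; collecting terms, 315 = 15p and p* = 21.
Plugging p* into demand: q* = 305 - 5(21) = 200.

p* = 21, q* = 200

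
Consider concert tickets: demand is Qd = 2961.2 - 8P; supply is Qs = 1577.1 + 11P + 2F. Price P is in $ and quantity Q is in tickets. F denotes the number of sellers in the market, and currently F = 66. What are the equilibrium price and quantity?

With F = 66, supply is Qs = 1709.1 + 11P.
At equilibrium Qd = Qs, so 2961.2 - 8P = 1709.1 + 11P; collecting terms, 1252.1 = 19P and P* = 65.9.
From the demand curve, Q* = 2961.2 - 8(65.9) = 2434.

P* = 65.9, Q* = 2434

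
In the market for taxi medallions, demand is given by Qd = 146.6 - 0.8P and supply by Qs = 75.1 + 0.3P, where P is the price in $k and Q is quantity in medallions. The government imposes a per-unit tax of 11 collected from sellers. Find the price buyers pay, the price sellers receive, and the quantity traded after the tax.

P_b = 68, P_s = 57, Q = 92.2

Sellers keep P_s = P_b - 11 per unit, so supply in terms of the buyer price is Qs = 71.8 + 0.3P_b.
Market clearing requires 146.6 - 0.8P_b = 71.8 + 0.3P_b; hence 74.8 = 1.1P_b and P_b = 68.
Then P_s = 68 - 11 = 57 and Q = 146.6 - 0.8(68) = 92.2.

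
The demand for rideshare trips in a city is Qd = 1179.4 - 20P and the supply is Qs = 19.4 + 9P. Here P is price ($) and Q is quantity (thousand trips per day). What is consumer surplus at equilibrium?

Consumer surplus = 3598.609

Set Qd = Qs: 1179.4 - 20P = 19.4 + 9P, so 1160 = 29P and P* = 40.
Then Q* = 1179.4 - 20(40) = 379.4.
Demand choke price (Qd = 0): P = 1179.4/20 = 58.97. Consumer surplus = ½ × (58.97 - 40) × 379.4 = 3598.609.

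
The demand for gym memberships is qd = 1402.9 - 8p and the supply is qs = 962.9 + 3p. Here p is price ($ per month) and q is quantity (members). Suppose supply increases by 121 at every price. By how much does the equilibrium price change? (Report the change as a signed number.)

Set qd = qs: 1402.9 - 8p = 962.9 + 3p, so 440 = 11p and p* = 40.
Substitute back: q* = 1402.9 - 8(40) = 1082.9.
After the shift, supply is qs = 1083.9 + 3p.
The new intersection has 319 = 11p, i.e. p = 29, q = 1170.9.
Δp = 29 - 40 = -11.

Δp = -11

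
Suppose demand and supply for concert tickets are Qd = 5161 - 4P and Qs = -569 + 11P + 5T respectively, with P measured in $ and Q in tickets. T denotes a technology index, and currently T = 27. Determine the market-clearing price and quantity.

P* = 373, Q* = 3669

With T = 27, supply is Qs = -434 + 11P.
At equilibrium Qd = Qs, so 5161 - 4P = -434 + 11P; collecting terms, 5595 = 15P and P* = 373.
Plugging P* into demand: Q* = 5161 - 4(373) = 3669.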